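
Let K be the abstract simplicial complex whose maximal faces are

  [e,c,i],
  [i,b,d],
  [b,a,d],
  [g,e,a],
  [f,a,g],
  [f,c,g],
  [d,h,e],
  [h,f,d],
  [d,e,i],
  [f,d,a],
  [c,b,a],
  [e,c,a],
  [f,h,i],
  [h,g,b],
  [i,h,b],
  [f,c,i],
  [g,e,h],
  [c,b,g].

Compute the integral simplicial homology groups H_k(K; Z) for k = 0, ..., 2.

H_0 ≅ Z,  H_1 ≅ Z ⊕ Z/2Z,  H_2 = 0.

We work with the vertex ordering a < b < c < d < e < f < g < h < i. The simplices of K, each written with vertices in increasing order, are:

  0-simplices (9): a, b, c, d, e, f, g, h, i
  1-simplices (27): ab, ac, ad, ae, af, ag, bc, bd, bg, bh, bi, ce, cf, cg, ci, de, df, dh, di, eg, eh, ei, fg, fh, fi, gh, hi
  2-simplices (18): abc, abd, ace, adf, aeg, afg, bcg, bdi, bgh, bhi, cei, cfg, cfi, deh, dei, dfh, egh, fhi

Hence C_0 ≅ Z^9, C_1 ≅ Z^27, C_2 ≅ Z^18.

The boundary map ∂_1: C_1 → C_0 sends each edge [p,q] (with p < q) to q − p. For instance
  ∂gh = h − g.
The 9×27 boundary matrix has rank 8 and Smith normal form diag(1,1,1,1,1,1,1,1).

Boundary ∂_2: C_2 → C_1 maps a triangle to the signed sum of its edges. For instance
  ∂bdi = di − bi + bd,
  ∂dei = ei − di + de.
The 27×18 boundary matrix has rank 18 and Smith normal form diag(1,1,1,1,1,1,1,1,1,1,1,1,1,1,1,1,1,2).

Computing H_k = (kernel of ∂_k) / (image of ∂_{k+1}):

  H_0: rank C_0 − rank ∂_1 = 9 − 8 = 1, and the invariant factors of ∂_1 are all 1, so H_0 = Z.
  H_1: rank ker ∂_1 − rank ∂_2 = (27 − 8) − 18 = 1, and ∂_2 has invariant factor 2 > 1, so H_1 = Z ⊕ Z/2Z.
  H_2: rank ker ∂_2 − rank ∂_3 = (18 − 18) − 0 = 0, and there is no ∂_3, so H_2 = 0.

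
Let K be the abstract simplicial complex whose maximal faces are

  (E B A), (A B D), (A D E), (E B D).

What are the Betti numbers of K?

b_0 = 1, b_1 = 0, b_2 = 1.

Take the total order A < B < D < E on the vertex set. Then K (dimension 2) consists of the simplices:

  0-simplices (4): A, B, D, E
  1-simplices (6): AB, AD, AE, BD, BE, DE
  2-simplices (4): ABD, ABE, ADE, BDE

giving chain groups C_0 ≅ Z^4, C_1 ≅ Z^6, C_2 ≅ Z^4.

The boundary map ∂_1: C_1 → C_0 sends each edge [p,q] (with p < q) to q − p.
The resulting 4×6 matrix has rank 3, and its Smith normal form has invariant factors (1,1,1).

∂_2: C_2 → C_1 maps a triangle to the signed sum of its edges. For instance
  ∂ADE = DE − AE + AD,
  ∂ABE = BE − AE + AB.
This gives a 6×4 integer matrix of rank 3; reducing to Smith normal form yields diagonal entries (1,1,1).

From H_k ≅ ker(∂_k) / im(∂_{k+1}) we obtain:

  H_0: rank C_0 − rank ∂_1 = 4 − 3 = 1, and the invariant factors of ∂_1 are all 1, so H_0 ≅ Z.
  H_1: rank ker ∂_1 − rank ∂_2 = (6 − 3) − 3 = 0, and the invariant factors of ∂_2 are all 1, so H_1 ≅ 0.
  H_2: rank ker ∂_2 − rank ∂_3 = (4 − 3) − 0 = 1, and there is no ∂_3, so H_2 ≅ Z.

Hence the Betti numbers are b_0 = 1, b_1 = 0, b_2 = 1.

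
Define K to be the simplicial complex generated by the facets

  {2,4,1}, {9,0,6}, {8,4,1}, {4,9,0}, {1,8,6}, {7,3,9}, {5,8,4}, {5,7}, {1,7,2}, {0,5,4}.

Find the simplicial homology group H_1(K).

K has 10 vertices, 21 edges, 9 triangles.
rank ∂_1 = 9, rank ∂_2 = 9 ⇒ b_1 = 21 − 9 − 9 = 3; all invariant factors of ∂_2 are 1 so no torsion. So H_1 ≅ Z^3.

H_1 = Z^3.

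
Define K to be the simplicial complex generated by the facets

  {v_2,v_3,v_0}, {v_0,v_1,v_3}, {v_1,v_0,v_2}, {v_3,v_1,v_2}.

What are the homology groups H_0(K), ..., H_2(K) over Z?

H_0 = Z,  H_1 = 0,  H_2 = Z.

Order the vertices as v_0 < v_1 < v_2 < v_3. Listing each simplex with vertices in this order, K has dimension 2 with simplices:

  0-simplices (4): [v_0], [v_1], [v_2], [v_3]
  1-simplices (6): [v_0,v_1], [v_0,v_2], [v_0,v_3], [v_1,v_2], [v_1,v_3], [v_2,v_3]
  2-simplices (4): [v_0,v_1,v_2], [v_0,v_1,v_3], [v_0,v_2,v_3], [v_1,v_2,v_3]

giving chain groups C_0 ≅ Z^4, C_1 ≅ Z^6, C_2 ≅ Z^4.

∂_1: C_1 → C_0 maps an edge to its endpoints' difference, ∂[p,q] = q − p.
This gives a 4×6 integer matrix of rank 3; reducing to Smith normal form yields diagonal entries (1,1,1).

The boundary map ∂_2: C_2 → C_1 sends each 2-simplex [p,q,r] to [q,r] − [p,r] + [p,q]. For instance
  ∂[v_1,v_2,v_3] = [v_2,v_3] − [v_1,v_3] + [v_1,v_2],
  ∂[v_0,v_1,v_3] = [v_1,v_3] − [v_0,v_3] + [v_0,v_1].
As a 6×4 matrix over Z this has rank 3, with invariant factors (1,1,1).

Computing H_k = (kernel of ∂_k) / (image of ∂_{k+1}):

  H_0: rank C_0 − rank ∂_1 = 4 − 3 = 1, and the invariant factors of ∂_1 are all 1, so H_0 = Z.
  H_1: rank ker ∂_1 − rank ∂_2 = (6 − 3) − 3 = 0, and the invariant factors of ∂_2 are all 1, so H_1 = 0.
  H_2: rank ker ∂_2 − rank ∂_3 = (4 − 3) − 0 = 1, and there is no ∂_3, so H_2 = Z.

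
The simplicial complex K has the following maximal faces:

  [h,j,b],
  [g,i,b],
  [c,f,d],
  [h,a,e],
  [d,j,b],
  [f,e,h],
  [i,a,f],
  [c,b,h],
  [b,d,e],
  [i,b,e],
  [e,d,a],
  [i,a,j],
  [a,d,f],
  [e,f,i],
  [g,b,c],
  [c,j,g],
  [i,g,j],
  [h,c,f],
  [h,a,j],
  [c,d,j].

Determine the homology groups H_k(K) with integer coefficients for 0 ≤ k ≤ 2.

K has 10 vertices, 30 edges, 20 triangles.
rank ∂_0 = 0, rank ∂_1 = 9 ⇒ b_0 = 10 − 0 − 9 = 1; all invariant factors of ∂_1 are 1 so no torsion. So H_0 ≅ Z.
rank ∂_1 = 9, rank ∂_2 = 20 ⇒ b_1 = 30 − 9 − 20 = 1; ∂_2 has invariant factor(s) [2] giving torsion. So H_1 ≅ Z ⊕ Z/2.
rank ∂_2 = 20, rank ∂_3 = 0 ⇒ b_2 = 20 − 20 − 0 = 0. So H_2 ≅ 0.

H_0 = Z,  H_1 = Z ⊕ Z/2,  H_2 = 0.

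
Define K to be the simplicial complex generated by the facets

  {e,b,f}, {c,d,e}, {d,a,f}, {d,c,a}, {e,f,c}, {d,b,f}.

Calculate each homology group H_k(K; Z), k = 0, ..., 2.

H_0 ≅ Z,  H_1 ≅ Z,  H_2 = 0.

Take the total order a < b < c < d < e < f on the vertex set. Then K (dimension 2) consists of the simplices:

  0-simplices (6): a, b, c, d, e, f
  1-simplices (12): ac, ad, af, bd, be, bf, cd, ce, cf, de, df, ef
  2-simplices (6): acd, adf, bdf, bef, cde, cef

so the chain groups are C_0 ≅ Z^6, C_1 ≅ Z^12, C_2 ≅ Z^6.

∂_1: C_1 → C_0 is given by ∂[p,q] = [q] − [p]. For instance
  ∂af = f − a.
This gives a 6×12 integer matrix of rank 5; reducing to Smith normal form yields diagonal entries (1,1,1,1,1).

The boundary map ∂_2: C_2 → C_1 maps a triangle to the signed sum of its edges. For instance
  ∂adf = df − af + ad,
  ∂bef = ef − bf + be.
This gives a 12×6 integer matrix of rank 6; reducing to Smith normal form yields diagonal entries (1,1,1,1,1,1).

Now H_k = ker ∂_k / im ∂_{k+1}, so:

  H_0: rank C_0 − rank ∂_1 = 6 − 5 = 1, and the invariant factors of ∂_1 are all 1, so H_0 ≅ Z.
  H_1: rank ker ∂_1 − rank ∂_2 = (12 − 5) − 6 = 1, and the invariant factors of ∂_2 are all 1, so H_1 ≅ Z.
  H_2: rank ker ∂_2 − rank ∂_3 = (6 − 6) − 0 = 0, and there is no ∂_3, so H_2 ≅ 0.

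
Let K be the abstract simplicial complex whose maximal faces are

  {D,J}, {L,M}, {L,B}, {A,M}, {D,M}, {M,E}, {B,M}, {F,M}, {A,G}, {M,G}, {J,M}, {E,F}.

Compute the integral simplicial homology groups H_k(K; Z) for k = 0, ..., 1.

We work with the vertex ordering A < B < D < E < F < G < J < L < M. The simplices of K, each written with vertices in increasing order, are:

  0-simplices (9): A, B, D, E, F, G, J, L, M
  1-simplices (12): AG, AM, BL, BM, DJ, DM, EF, EM, FM, GM, JM, LM

Hence C_0 ≅ Z^9, C_1 ≅ Z^12.

Boundary ∂_1: C_1 → C_0 is given by ∂[p,q] = [q] − [p]. For instance
  ∂EM = M − E.
The resulting 9×12 matrix has rank 8, and its Smith normal form has invariant factors (1,1,1,1,1,1,1,1).

Reading off H_k = ker ∂_k / im ∂_{k+1}:

  H_0: rank C_0 − rank ∂_1 = 9 − 8 = 1, and the invariant factors of ∂_1 are all 1, so H_0 = Z.
  H_1: rank ker ∂_1 − rank ∂_2 = (12 − 8) − 0 = 4, and there is no ∂_2, so H_1 = Z^4.

As a check, the Euler characteristic is 9 − 12 = -3, which agrees with 1 − 4 = -3.

H_0 ≅ Z,  H_1 ≅ Z^4.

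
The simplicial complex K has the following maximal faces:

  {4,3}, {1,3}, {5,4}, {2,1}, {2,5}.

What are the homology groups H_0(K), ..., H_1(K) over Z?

Fix the vertex order 1 < 2 < 3 < 4 < 5 and write every simplex with vertices in increasing order. Then dim K = 1 and the simplices of K are:

  0-simplices (5): [1], [2], [3], [4], [5]
  1-simplices (5): [1,2], [1,3], [2,5], [3,4], [4,5]

Hence C_0 ≅ Z^5, C_1 ≅ Z^5.

Boundary ∂_1: C_1 → C_0 sends each edge [p,q] (with p < q) to q − p. For instance
  ∂[4,5] = [5] − [4].
The 5×5 boundary matrix has rank 4 and Smith normal form diag(1,1,1,1).

From H_k ≅ ker(∂_k) / im(∂_{k+1}) we obtain:

  H_0: rank C_0 − rank ∂_1 = 5 − 4 = 1, and the invariant factors of ∂_1 are all 1, so H_0 = Z.
  H_1: rank ker ∂_1 − rank ∂_2 = (5 − 4) − 0 = 1, and there is no ∂_2, so H_1 = Z.

(K is a triangulation of the circle S^1.)

H_0 ≅ Z,  H_1 ≅ Z.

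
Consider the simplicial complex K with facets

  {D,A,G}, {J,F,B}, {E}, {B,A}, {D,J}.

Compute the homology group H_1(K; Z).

Order the vertices as A < B < D < E < F < G < J. Listing each simplex with vertices in this order, K has dimension 2 with simplices:

  0-simplices (7): A, B, D, E, F, G, J
  1-simplices (8): AB, AD, AG, BF, BJ, DG, DJ, FJ
  2-simplices (2): ADG, BFJ

Hence C_0 ≅ Z^7, C_1 ≅ Z^8, C_2 ≅ Z^2.

∂_1: C_1 → C_0 is given by ∂[p,q] = [q] − [p]. For instance
  ∂BF = F − B.
This gives a 7×8 integer matrix of rank 5; reducing to Smith normal form yields diagonal entries (1,1,1,1,1).

The boundary map ∂_2: C_2 → C_1 sends each 2-simplex [p,q,r] to [q,r] − [p,r] + [p,q]. For instance
  ∂BFJ = FJ − BJ + BF,
  ∂ADG = DG − AG + AD.
As a 8×2 matrix over Z this has rank 2, with invariant factors (1,1).

From H_k ≅ ker(∂_k) / im(∂_{k+1}) we obtain:

  H_1: rank ker ∂_1 − rank ∂_2 = (8 − 5) − 2 = 1, and the invariant factors of ∂_2 are all 1, so H_1 ≅ Z.

H_1 ≅ Z.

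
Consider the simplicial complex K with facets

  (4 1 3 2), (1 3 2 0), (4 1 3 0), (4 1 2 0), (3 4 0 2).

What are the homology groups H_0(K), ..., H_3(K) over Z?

H_0 ≅ Z,  H_1 = 0,  H_2 = 0,  H_3 ≅ Z.

Order the vertices as 0 < 1 < 2 < 3 < 4. Listing each simplex with vertices in this order, K has dimension 3 with simplices:

  0-simplices (5): [0], [1], [2], [3], [4]
  1-simplices (10): [0,1], [0,2], [0,3], [0,4], [1,2], [1,3], [1,4], [2,3], [2,4], [3,4]
  2-simplices (10): [0,1,2], [0,1,3], [0,1,4], [0,2,3], [0,2,4], [0,3,4], [1,2,3], [1,2,4], [1,3,4], [2,3,4]
  3-simplices (5): [0,1,2,3], [0,1,2,4], [0,1,3,4], [0,2,3,4], [1,2,3,4]

giving chain groups C_0 ≅ Z^5, C_1 ≅ Z^10, C_2 ≅ Z^10, C_3 ≅ Z^5.

Boundary ∂_1: C_1 → C_0 maps an edge to its endpoints' difference, ∂[p,q] = q − p.
This gives a 5×10 integer matrix of rank 4; reducing to Smith normal form yields diagonal entries (1,1,1,1).

The boundary map ∂_2: C_2 → C_1 acts by ∂[p,q,r] = [q,r] − [p,r] + [p,q]. For instance
  ∂[0,1,4] = [1,4] − [0,4] + [0,1],
  ∂[1,3,4] = [3,4] − [1,4] + [1,3].
This gives a 10×10 integer matrix of rank 6; reducing to Smith normal form yields diagonal entries (1,1,1,1,1,1).

∂_3: C_3 → C_2 sends each 3-simplex σ to the alternating sum Σ_i (−1)^i (σ with its i-th vertex removed). For instance
  ∂[0,1,2,3] = [1,2,3] − [0,2,3] + [0,1,3] − [0,1,2],
  ∂[0,1,2,4] = [1,2,4] − [0,2,4] + [0,1,4] − [0,1,2].
The 10×5 boundary matrix has rank 4 and Smith normal form diag(1,1,1,1).

Computing H_k = (kernel of ∂_k) / (image of ∂_{k+1}):

  H_0: rank C_0 − rank ∂_1 = 5 − 4 = 1, and the invariant factors of ∂_1 are all 1, so H_0 ≅ Z.
  H_1: rank ker ∂_1 − rank ∂_2 = (10 − 4) − 6 = 0, and the invariant factors of ∂_2 are all 1, so H_1 ≅ 0.
  H_2: rank ker ∂_2 − rank ∂_3 = (10 − 6) − 4 = 0, and the invariant factors of ∂_3 are all 1, so H_2 ≅ 0.
  H_3: rank ker ∂_3 − rank ∂_4 = (5 − 4) − 0 = 1, and there is no ∂_4, so H_3 ≅ Z.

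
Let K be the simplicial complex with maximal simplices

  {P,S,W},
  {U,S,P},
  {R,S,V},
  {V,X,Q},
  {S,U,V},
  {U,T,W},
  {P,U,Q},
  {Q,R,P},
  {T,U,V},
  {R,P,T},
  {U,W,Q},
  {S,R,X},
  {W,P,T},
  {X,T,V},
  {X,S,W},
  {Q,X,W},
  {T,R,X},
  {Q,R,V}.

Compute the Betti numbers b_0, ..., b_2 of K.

We work with the vertex ordering P < Q < R < S < T < U < V < W < X. The simplices of K, each written with vertices in increasing order, are:

  0-simplices (9): P, Q, R, S, T, U, V, W, X
  1-simplices (27): PQ, PR, PS, PT, PU, PW, QR, QU, QV, QW, QX, RS, RT, RV, RX, SU, SV, SW, SX, TU, TV, TW, TX, UV, UW, VX, WX
  2-simplices (18): PQR, PQU, PRT, PSU, PSW, PTW, QRV, QUW, QVX, QWX, RSV, RSX, RTX, SUV, SWX, TUV, TUW, TVX

giving chain groups C_0 ≅ Z^9, C_1 ≅ Z^27, C_2 ≅ Z^18.

Boundary ∂_1: C_1 → C_0 sends each edge [p,q] (with p < q) to q − p.
The resulting 9×27 matrix has rank 8, and its Smith normal form has invariant factors (1,1,1,1,1,1,1,1).

∂_2: C_2 → C_1 sends each 2-simplex [p,q,r] to [q,r] − [p,r] + [p,q]. For instance
  ∂PRT = RT − PT + PR,
  ∂RSX = SX − RX + RS.
As a 27×18 matrix over Z this has rank 18, with invariant factors (1,1,1,1,1,1,1,1,1,1,1,1,1,1,1,1,1,2).

Reading off H_k = ker ∂_k / im ∂_{k+1}:

  H_0: rank C_0 − rank ∂_1 = 9 − 8 = 1, and the invariant factors of ∂_1 are all 1, so H_0 ≅ Z.
  H_1: rank ker ∂_1 − rank ∂_2 = (27 − 8) − 18 = 1, and ∂_2 has invariant factor 2 > 1, so H_1 ≅ Z ⊕ Z/2Z.
  H_2: rank ker ∂_2 − rank ∂_3 = (18 − 18) − 0 = 0, and there is no ∂_3, so H_2 ≅ 0.

(K is a triangulation of the Klein bottle.)

Hence the Betti numbers are b_0 = 1, b_1 = 1, b_2 = 0.

b_0 = 1, b_1 = 1, b_2 = 0.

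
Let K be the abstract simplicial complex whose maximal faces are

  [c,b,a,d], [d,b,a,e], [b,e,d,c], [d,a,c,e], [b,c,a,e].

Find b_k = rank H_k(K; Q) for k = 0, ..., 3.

b_0 = 1, b_1 = 0, b_2 = 0, b_3 = 1.

Order the vertices as a < b < c < d < e. Listing each simplex with vertices in this order, K has dimension 3 with simplices:

  0-simplices (5): a, b, c, d, e
  1-simplices (10): ab, ac, ad, ae, bc, bd, be, cd, ce, de
  2-simplices (10): abc, abd, abe, acd, ace, ade, bcd, bce, bde, cde
  3-simplices (5): abcd, abce, abde, acde, bcde

so the chain groups are C_0 ≅ Z^5, C_1 ≅ Z^10, C_2 ≅ Z^10, C_3 ≅ Z^5.

Boundary ∂_1: C_1 → C_0 is given by ∂[p,q] = [q] − [p]. For instance
  ∂ad = d − a.
The resulting 5×10 matrix has rank 4, and its Smith normal form has invariant factors (1,1,1,1).

The boundary map ∂_2: C_2 → C_1 maps a triangle to the signed sum of its edges. For instance
  ∂ace = ce − ae + ac,
  ∂bce = ce − be + bc.
This gives a 10×10 integer matrix of rank 6; reducing to Smith normal form yields diagonal entries (1,1,1,1,1,1).

Boundary ∂_3: C_3 → C_2 sends each 3-simplex σ to the alternating sum Σ_i (−1)^i (σ with its i-th vertex removed). For instance
  ∂abce = bce − ace + abe − abc,
  ∂bcde = cde − bde + bce − bcd.
The resulting 10×5 matrix has rank 4, and its Smith normal form has invariant factors (1,1,1,1).

From H_k ≅ ker(∂_k) / im(∂_{k+1}) we obtain:

  H_0: rank C_0 − rank ∂_1 = 5 − 4 = 1, and the invariant factors of ∂_1 are all 1, so H_0 = Z.
  H_1: rank ker ∂_1 − rank ∂_2 = (10 − 4) − 6 = 0, and the invariant factors of ∂_2 are all 1, so H_1 = 0.
  H_2: rank ker ∂_2 − rank ∂_3 = (10 − 6) − 4 = 0, and the invariant factors of ∂_3 are all 1, so H_2 = 0.
  H_3: rank ker ∂_3 − rank ∂_4 = (5 − 4) − 0 = 1, and there is no ∂_4, so H_3 = Z.

Hence the Betti numbers are b_0 = 1, b_1 = 0, b_2 = 0, b_3 = 1.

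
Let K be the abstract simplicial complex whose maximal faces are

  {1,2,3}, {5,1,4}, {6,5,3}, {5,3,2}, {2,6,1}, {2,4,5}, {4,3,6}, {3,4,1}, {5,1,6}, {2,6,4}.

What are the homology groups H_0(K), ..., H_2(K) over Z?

Fix the vertex order 1 < 2 < 3 < 4 < 5 < 6 and write every simplex with vertices in increasing order. Then dim K = 2 and the simplices of K are:

  0-simplices (6): [1], [2], [3], [4], [5], [6]
  1-simplices (15): [1,2], [1,3], [1,4], [1,5], [1,6], [2,3], [2,4], [2,5], [2,6], [3,4], [3,5], [3,6], [4,5], [4,6], [5,6]
  2-simplices (10): [1,2,3], [1,2,6], [1,3,4], [1,4,5], [1,5,6], [2,3,5], [2,4,5], [2,4,6], [3,4,6], [3,5,6]

giving chain groups C_0 ≅ Z^6, C_1 ≅ Z^15, C_2 ≅ Z^10.

The boundary map ∂_1: C_1 → C_0 maps an edge to its endpoints' difference, ∂[p,q] = q − p.
The resulting 6×15 matrix has rank 5, and its Smith normal form has invariant factors (1,1,1,1,1).

The boundary map ∂_2: C_2 → C_1 maps a triangle to the signed sum of its edges. For instance
  ∂[1,4,5] = [4,5] − [1,5] + [1,4],
  ∂[3,5,6] = [5,6] − [3,6] + [3,5].
As a 15×10 matrix over Z this has rank 10, with invariant factors (1,1,1,1,1,1,1,1,1,2).

Computing H_k = (kernel of ∂_k) / (image of ∂_{k+1}):

  H_0: rank C_0 − rank ∂_1 = 6 − 5 = 1, and the invariant factors of ∂_1 are all 1, so H_0 = Z.
  H_1: rank ker ∂_1 − rank ∂_2 = (15 − 5) − 10 = 0, and ∂_2 has invariant factor 2 > 1, so H_1 = Z/2.
  H_2: rank ker ∂_2 − rank ∂_3 = (10 − 10) − 0 = 0, and there is no ∂_3, so H_2 = 0.

H_0 = Z,  H_1 = Z/2,  H_2 = 0.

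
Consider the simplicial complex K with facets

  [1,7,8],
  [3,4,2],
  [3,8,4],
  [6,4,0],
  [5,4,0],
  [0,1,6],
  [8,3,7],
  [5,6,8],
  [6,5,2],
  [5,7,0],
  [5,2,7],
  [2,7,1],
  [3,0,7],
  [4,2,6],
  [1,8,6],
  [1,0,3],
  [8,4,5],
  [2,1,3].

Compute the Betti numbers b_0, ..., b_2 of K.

b_0 = 1, b_1 = 1, b_2 = 0.

Order the vertices as 0 < 1 < 2 < 3 < 4 < 5 < 6 < 7 < 8. Listing each simplex with vertices in this order, K has dimension 2 with simplices:

  0-simplices (9): [0], [1], [2], [3], [4], [5], [6], [7], [8]
  1-simplices (27): (27 of them)
  2-simplices (18): [0,1,3], [0,1,6], [0,3,7], [0,4,5], [0,4,6], [0,5,7], [1,2,3], [1,2,7], [1,6,8], [1,7,8], [2,3,4], [2,4,6], [2,5,6], [2,5,7], [3,4,8], [3,7,8], [4,5,8], [5,6,8]

giving chain groups C_0 ≅ Z^9, C_1 ≅ Z^27, C_2 ≅ Z^18.

The boundary map ∂_1: C_1 → C_0 maps an edge to its endpoints' difference, ∂[p,q] = q − p. For instance
  ∂[1,6] = [6] − [1].
The 9×27 boundary matrix has rank 8 and Smith normal form diag(1,1,1,1,1,1,1,1).

∂_2: C_2 → C_1 acts by ∂[p,q,r] = [q,r] − [p,r] + [p,q]. For instance
  ∂[0,1,3] = [1,3] − [0,3] + [0,1],
  ∂[5,6,8] = [6,8] − [5,8] + [5,6].
As a 27×18 matrix over Z this has rank 18, with invariant factors (1,1,1,1,1,1,1,1,1,1,1,1,1,1,1,1,1,2).

Computing H_k = (kernel of ∂_k) / (image of ∂_{k+1}):

  H_0: rank C_0 − rank ∂_1 = 9 − 8 = 1, and the invariant factors of ∂_1 are all 1, so H_0 = Z.
  H_1: rank ker ∂_1 − rank ∂_2 = (27 − 8) − 18 = 1, and ∂_2 has invariant factor 2 > 1, so H_1 = Z ⊕ Z/2Z.
  H_2: rank ker ∂_2 − rank ∂_3 = (18 − 18) − 0 = 0, and there is no ∂_3, so H_2 = 0.

Hence the Betti numbers are b_0 = 1, b_1 = 1, b_2 = 0.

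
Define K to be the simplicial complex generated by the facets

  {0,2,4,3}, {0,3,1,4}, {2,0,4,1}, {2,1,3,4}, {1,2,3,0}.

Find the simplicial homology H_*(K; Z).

H_0 = Z,  H_1 = 0,  H_2 = 0,  H_3 = Z.

Take the total order 0 < 1 < 2 < 3 < 4 on the vertex set. Then K (dimension 3) consists of the simplices:

  0-simplices (5): [0], [1], [2], [3], [4]
  1-simplices (10): [0,1], [0,2], [0,3], [0,4], [1,2], [1,3], [1,4], [2,3], [2,4], [3,4]
  2-simplices (10): [0,1,2], [0,1,3], [0,1,4], [0,2,3], [0,2,4], [0,3,4], [1,2,3], [1,2,4], [1,3,4], [2,3,4]
  3-simplices (5): [0,1,2,3], [0,1,2,4], [0,1,3,4], [0,2,3,4], [1,2,3,4]

so the chain groups are C_0 ≅ Z^5, C_1 ≅ Z^10, C_2 ≅ Z^10, C_3 ≅ Z^5.

The boundary map ∂_1: C_1 → C_0 sends each edge [p,q] (with p < q) to q − p. For instance
  ∂[1,4] = [4] − [1].
As a 5×10 matrix over Z this has rank 4, with invariant factors (1,1,1,1).

∂_2: C_2 → C_1 maps a triangle to the signed sum of its edges. For instance
  ∂[2,3,4] = [3,4] − [2,4] + [2,3],
  ∂[1,2,4] = [2,4] − [1,4] + [1,2].
The 10×10 boundary matrix has rank 6 and Smith normal form diag(1,1,1,1,1,1).

∂_3: C_3 → C_2 sends each 3-simplex σ to the alternating sum Σ_i (−1)^i (σ with its i-th vertex removed). For instance
  ∂[0,2,3,4] = [2,3,4] − [0,3,4] + [0,2,4] − [0,2,3],
  ∂[1,2,3,4] = [2,3,4] − [1,3,4] + [1,2,4] − [1,2,3].
This gives a 10×5 integer matrix of rank 4; reducing to Smith normal form yields diagonal entries (1,1,1,1).

Computing H_k = (kernel of ∂_k) / (image of ∂_{k+1}):

  H_0: rank C_0 − rank ∂_1 = 5 − 4 = 1, and the invariant factors of ∂_1 are all 1, so H_0 ≅ Z.
  H_1: rank ker ∂_1 − rank ∂_2 = (10 − 4) − 6 = 0, and the invariant factors of ∂_2 are all 1, so H_1 ≅ 0.
  H_2: rank ker ∂_2 − rank ∂_3 = (10 − 6) − 4 = 0, and the invariant factors of ∂_3 are all 1, so H_2 ≅ 0.
  H_3: rank ker ∂_3 − rank ∂_4 = (5 − 4) − 0 = 1, and there is no ∂_4, so H_3 ≅ Z.

As a check, the Euler characteristic is 5 − 10 + 10 − 5 = 0, which agrees with 1 − 0 + 0 − 1 = 0.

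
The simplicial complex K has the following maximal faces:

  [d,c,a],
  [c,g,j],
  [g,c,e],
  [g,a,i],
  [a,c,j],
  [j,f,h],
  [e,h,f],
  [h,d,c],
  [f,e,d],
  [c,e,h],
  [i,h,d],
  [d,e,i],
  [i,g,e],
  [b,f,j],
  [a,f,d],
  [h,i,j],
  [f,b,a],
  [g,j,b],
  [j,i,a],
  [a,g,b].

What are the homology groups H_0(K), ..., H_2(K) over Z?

Order the vertices as a < b < c < d < e < f < g < h < i < j. Listing each simplex with vertices in this order, K has dimension 2 with simplices:

  0-simplices (10): a, b, c, d, e, f, g, h, i, j
  1-simplices (30): ab, ac, ad, af, ag, ai, aj, bf, bg, bj, cd, ce, cg, ch, cj, de, df, dh, di, ef, eg, eh, ei, fh, fj, gi, gj, hi, hj, ij
  2-simplices (20): abf, abg, acd, acj, adf, agi, aij, bfj, bgj, cdh, ceg, ceh, cgj, def, dei, dhi, efh, egi, fhj, hij

so the chain groups are C_0 ≅ Z^10, C_1 ≅ Z^30, C_2 ≅ Z^20.

The boundary map ∂_1: C_1 → C_0 maps an edge to its endpoints' difference, ∂[p,q] = q − p. For instance
  ∂gj = j − g.
As a 10×30 matrix over Z this has rank 9, with invariant factors (1,1,1,1,1,1,1,1,1).

∂_2: C_2 → C_1 maps a triangle to the signed sum of its edges. For instance
  ∂dei = ei − di + de,
  ∂acj = cj − aj + ac.
This gives a 30×20 integer matrix of rank 20; reducing to Smith normal form yields diagonal entries (1,1,1,1,1,1,1,1,1,1,1,1,1,1,1,1,1,1,1,2).

Now H_k = ker ∂_k / im ∂_{k+1}, so:

  H_0: rank C_0 − rank ∂_1 = 10 − 9 = 1, and the invariant factors of ∂_1 are all 1, so H_0 = Z.
  H_1: rank ker ∂_1 − rank ∂_2 = (30 − 9) − 20 = 1, and ∂_2 has invariant factor 2 > 1, so H_1 = Z ⊕ Z/2Z.
  H_2: rank ker ∂_2 − rank ∂_3 = (20 − 20) − 0 = 0, and there is no ∂_3, so H_2 = 0.

As a check, the Euler characteristic is 10 − 30 + 20 = 0, which agrees with 1 − 1 + 0 = 0.

H_0 = Z,  H_1 = Z ⊕ Z/2Z,  H_2 = 0.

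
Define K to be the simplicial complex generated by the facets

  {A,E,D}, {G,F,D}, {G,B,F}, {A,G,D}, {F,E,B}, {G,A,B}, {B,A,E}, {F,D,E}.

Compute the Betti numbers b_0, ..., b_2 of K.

Fix the vertex order A < B < D < E < F < G and write every simplex with vertices in increasing order. Then dim K = 2 and the simplices of K are:

  0-simplices (6): A, B, D, E, F, G
  1-simplices (12): AB, AD, AE, AG, BE, BF, BG, DE, DF, DG, EF, FG
  2-simplices (8): ABE, ABG, ADE, ADG, BEF, BFG, DEF, DFG

giving chain groups C_0 ≅ Z^6, C_1 ≅ Z^12, C_2 ≅ Z^8.

∂_1: C_1 → C_0 sends each edge [p,q] (with p < q) to q − p. For instance
  ∂DE = E − D.
As a 6×12 matrix over Z this has rank 5, with invariant factors (1,1,1,1,1).

∂_2: C_2 → C_1 sends each 2-simplex [p,q,r] to [q,r] − [p,r] + [p,q]. For instance
  ∂ABE = BE − AE + AB,
  ∂BFG = FG − BG + BF.
This gives a 12×8 integer matrix of rank 7; reducing to Smith normal form yields diagonal entries (1,1,1,1,1,1,1).

Computing H_k = (kernel of ∂_k) / (image of ∂_{k+1}):

  H_0: rank C_0 − rank ∂_1 = 6 − 5 = 1, and the invariant factors of ∂_1 are all 1, so H_0 = Z.
  H_1: rank ker ∂_1 − rank ∂_2 = (12 − 5) − 7 = 0, and the invariant factors of ∂_2 are all 1, so H_1 = 0.
  H_2: rank ker ∂_2 − rank ∂_3 = (8 − 7) − 0 = 1, and there is no ∂_3, so H_2 = Z.

(K is a triangulation of the 2-sphere S^2.)

Hence the Betti numbers are b_0 = 1, b_1 = 0, b_2 = 1.

b_0 = 1, b_1 = 0, b_2 = 1.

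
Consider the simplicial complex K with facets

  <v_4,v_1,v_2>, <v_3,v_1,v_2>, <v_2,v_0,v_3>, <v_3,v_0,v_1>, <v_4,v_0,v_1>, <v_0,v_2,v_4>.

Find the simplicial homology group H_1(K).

Order the vertices as v_0 < v_1 < v_2 < v_3 < v_4. Listing each simplex with vertices in this order, K has dimension 2 with simplices:

  0-simplices (5): [v_0], [v_1], [v_2], [v_3], [v_4]
  1-simplices (9): [v_0,v_1], [v_0,v_2], [v_0,v_3], [v_0,v_4], [v_1,v_2], [v_1,v_3], [v_1,v_4], [v_2,v_3], [v_2,v_4]
  2-simplices (6): [v_0,v_1,v_3], [v_0,v_1,v_4], [v_0,v_2,v_3], [v_0,v_2,v_4], [v_1,v_2,v_3], [v_1,v_2,v_4]

giving chain groups C_0 ≅ Z^5, C_1 ≅ Z^9, C_2 ≅ Z^6.

The boundary map ∂_1: C_1 → C_0 is given by ∂[p,q] = [q] − [p]. For instance
  ∂[v_1,v_4] = [v_4] − [v_1].
The 5×9 boundary matrix has rank 4 and Smith normal form diag(1,1,1,1).

∂_2: C_2 → C_1 maps a triangle to the signed sum of its edges. For instance
  ∂[v_1,v_2,v_4] = [v_2,v_4] − [v_1,v_4] + [v_1,v_2],
  ∂[v_0,v_1,v_3] = [v_1,v_3] − [v_0,v_3] + [v_0,v_1].
As a 9×6 matrix over Z this has rank 5, with invariant factors (1,1,1,1,1).

Reading off H_k = ker ∂_k / im ∂_{k+1}:

  H_1: rank ker ∂_1 − rank ∂_2 = (9 − 4) − 5 = 0, and the invariant factors of ∂_2 are all 1, so H_1 = 0.

H_1 = 0.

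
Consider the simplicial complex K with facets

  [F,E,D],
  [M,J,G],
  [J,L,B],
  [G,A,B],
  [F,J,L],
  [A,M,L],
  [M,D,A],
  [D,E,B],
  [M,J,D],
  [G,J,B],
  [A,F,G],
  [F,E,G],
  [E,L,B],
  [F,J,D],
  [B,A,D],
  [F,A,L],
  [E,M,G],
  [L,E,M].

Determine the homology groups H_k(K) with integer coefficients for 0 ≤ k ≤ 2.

Order the vertices as A < B < D < E < F < G < J < L < M. Listing each simplex with vertices in this order, K has dimension 2 with simplices:

  0-simplices (9): A, B, D, E, F, G, J, L, M
  1-simplices (27): AB, AD, AF, AG, AL, AM, BD, BE, BG, BJ, BL, DE, DF, DJ, DM, EF, EG, EL, EM, FG, FJ, FL, GJ, GM, JL, JM, LM
  2-simplices (18): ABD, ABG, ADM, AFG, AFL, ALM, BDE, BEL, BGJ, BJL, DEF, DFJ, DJM, EFG, EGM, ELM, FJL, GJM

Hence C_0 ≅ Z^9, C_1 ≅ Z^27, C_2 ≅ Z^18.

Boundary ∂_1: C_1 → C_0 is given by ∂[p,q] = [q] − [p]. For instance
  ∂JL = L − J.
The 9×27 boundary matrix has rank 8 and Smith normal form diag(1,1,1,1,1,1,1,1).

Boundary ∂_2: C_2 → C_1 maps a triangle to the signed sum of its edges. For instance
  ∂BJL = JL − BL + BJ,
  ∂EFG = FG − EG + EF.
As a 27×18 matrix over Z this has rank 17, with invariant factors (1,1,1,1,1,1,1,1,1,1,1,1,1,1,1,1,1).

Now H_k = ker ∂_k / im ∂_{k+1}, so:

  H_0: rank C_0 − rank ∂_1 = 9 − 8 = 1, and the invariant factors of ∂_1 are all 1, so H_0 = Z.
  H_1: rank ker ∂_1 − rank ∂_2 = (27 − 8) − 17 = 2, and the invariant factors of ∂_2 are all 1, so H_1 = Z^2.
  H_2: rank ker ∂_2 − rank ∂_3 = (18 − 17) − 0 = 1, and there is no ∂_3, so H_2 = Z.

As a check, the Euler characteristic is 9 − 27 + 18 = 0, which agrees with 1 − 2 + 1 = 0.
(K is a triangulation of the torus T^2.)

H_0 ≅ Z,  H_1 ≅ Z^2,  H_2 ≅ Z.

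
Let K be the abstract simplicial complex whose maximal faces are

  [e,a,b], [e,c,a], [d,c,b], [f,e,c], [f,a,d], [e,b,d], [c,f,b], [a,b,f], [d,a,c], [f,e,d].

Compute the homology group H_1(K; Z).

We work with the vertex ordering a < b < c < d < e < f. The simplices of K, each written with vertices in increasing order, are:

  0-simplices (6): a, b, c, d, e, f
  1-simplices (15): ab, ac, ad, ae, af, bc, bd, be, bf, cd, ce, cf, de, df, ef
  2-simplices (10): abe, abf, acd, ace, adf, bcd, bcf, bde, cef, def

Hence C_0 ≅ Z^6, C_1 ≅ Z^15, C_2 ≅ Z^10.

Boundary ∂_1: C_1 → C_0 is given by ∂[p,q] = [q] − [p]. For instance
  ∂cf = f − c.
As a 6×15 matrix over Z this has rank 5, with invariant factors (1,1,1,1,1).

Boundary ∂_2: C_2 → C_1 maps a triangle to the signed sum of its edges. For instance
  ∂bcf = cf − bf + bc,
  ∂def = ef − df + de.
As a 15×10 matrix over Z this has rank 10, with invariant factors (1,1,1,1,1,1,1,1,1,2).

Computing H_k = (kernel of ∂_k) / (image of ∂_{k+1}):

  H_1: rank ker ∂_1 − rank ∂_2 = (15 − 5) − 10 = 0, and ∂_2 has invariant factor 2 > 1, so H_1 ≅ Z/2.

(K is a triangulation of the real projective plane RP^2.)

H_1 ≅ Z/2.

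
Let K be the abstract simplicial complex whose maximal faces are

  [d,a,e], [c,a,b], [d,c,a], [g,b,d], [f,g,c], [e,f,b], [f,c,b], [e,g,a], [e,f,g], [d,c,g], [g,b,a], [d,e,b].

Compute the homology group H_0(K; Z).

H_0 = Z.

Order the vertices as a < b < c < d < e < f < g. Listing each simplex with vertices in this order, K has dimension 2 with simplices:

  0-simplices (7): a, b, c, d, e, f, g
  1-simplices (18): ab, ac, ad, ae, ag, bc, bd, be, bf, bg, cd, cf, cg, de, dg, ef, eg, fg
  2-simplices (12): abc, abg, acd, ade, aeg, bcf, bde, bdg, bef, cdg, cfg, efg

so the chain groups are C_0 ≅ Z^7, C_1 ≅ Z^18, C_2 ≅ Z^12.

∂_1: C_1 → C_0 maps an edge to its endpoints' difference, ∂[p,q] = q − p. For instance
  ∂ac = c − a.
The resulting 7×18 matrix has rank 6, and its Smith normal form has invariant factors (1,1,1,1,1,1).

Boundary ∂_2: C_2 → C_1 maps a triangle to the signed sum of its edges. For instance
  ∂acd = cd − ad + ac,
  ∂efg = fg − eg + ef.
The resulting 18×12 matrix has rank 12, and its Smith normal form has invariant factors (1,1,1,1,1,1,1,1,1,1,1,2).

From H_k ≅ ker(∂_k) / im(∂_{k+1}) we obtain:

  H_0: rank C_0 − rank ∂_1 = 7 − 6 = 1, and the invariant factors of ∂_1 are all 1, so H_0 ≅ Z.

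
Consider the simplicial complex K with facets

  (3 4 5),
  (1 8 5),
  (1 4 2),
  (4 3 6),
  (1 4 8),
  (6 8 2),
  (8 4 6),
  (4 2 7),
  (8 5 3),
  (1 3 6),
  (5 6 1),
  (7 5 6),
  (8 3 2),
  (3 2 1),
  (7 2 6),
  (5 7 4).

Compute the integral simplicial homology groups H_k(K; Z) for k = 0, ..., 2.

H_0 = Z,  H_1 = Z^2,  H_2 = Z.

Take the total order 1 < 2 < 3 < 4 < 5 < 6 < 7 < 8 on the vertex set. Then K (dimension 2) consists of the simplices:

  0-simplices (8): [1], [2], [3], [4], [5], [6], [7], [8]
  1-simplices (24): (24 of them)
  2-simplices (16): [1,2,3], [1,2,4], [1,3,6], [1,4,8], [1,5,6], [1,5,8], [2,3,8], [2,4,7], [2,6,7], [2,6,8], [3,4,5], [3,4,6], [3,5,8], [4,5,7], [4,6,8], [5,6,7]

so the chain groups are C_0 ≅ Z^8, C_1 ≅ Z^24, C_2 ≅ Z^16.

∂_1: C_1 → C_0 is given by ∂[p,q] = [q] − [p]. For instance
  ∂[4,7] = [7] − [4].
As a 8×24 matrix over Z this has rank 7, with invariant factors (1,1,1,1,1,1,1).

∂_2: C_2 → C_1 maps a triangle to the signed sum of its edges. For instance
  ∂[1,5,6] = [5,6] − [1,6] + [1,5],
  ∂[1,2,4] = [2,4] − [1,4] + [1,2].
This gives a 24×16 integer matrix of rank 15; reducing to Smith normal form yields diagonal entries (1,1,1,1,1,1,1,1,1,1,1,1,1,1,1).

Now H_k = ker ∂_k / im ∂_{k+1}, so:

  H_0: rank C_0 − rank ∂_1 = 8 − 7 = 1, and the invariant factors of ∂_1 are all 1, so H_0 ≅ Z.
  H_1: rank ker ∂_1 − rank ∂_2 = (24 − 7) − 15 = 2, and the invariant factors of ∂_2 are all 1, so H_1 ≅ Z^2.
  H_2: rank ker ∂_2 − rank ∂_3 = (16 − 15) − 0 = 1, and there is no ∂_3, so H_2 ≅ Z.

As a check, the Euler characteristic is 8 − 24 + 16 = 0, which agrees with 1 − 2 + 1 = 0.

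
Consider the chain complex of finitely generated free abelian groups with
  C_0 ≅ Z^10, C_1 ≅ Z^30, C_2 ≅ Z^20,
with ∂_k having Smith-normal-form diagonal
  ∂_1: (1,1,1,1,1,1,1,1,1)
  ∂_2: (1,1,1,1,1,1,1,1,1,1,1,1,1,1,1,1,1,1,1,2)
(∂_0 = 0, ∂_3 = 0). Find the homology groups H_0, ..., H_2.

H_0: b_0 = 10 − 0 − 9 = 1; torsion from ∂_1 factors > 1: none. So H_0 = Z.
H_1: b_1 = 30 − 9 − 20 = 1; torsion from ∂_2 factors > 1: [2]. So H_1 = Z ⊕ Z/2.
H_2: b_2 = 20 − 20 − 0 = 0; torsion from ∂_3 factors > 1: none. So H_2 = 0.

H_0 = Z,  H_1 = Z ⊕ Z/2,  H_2 = 0.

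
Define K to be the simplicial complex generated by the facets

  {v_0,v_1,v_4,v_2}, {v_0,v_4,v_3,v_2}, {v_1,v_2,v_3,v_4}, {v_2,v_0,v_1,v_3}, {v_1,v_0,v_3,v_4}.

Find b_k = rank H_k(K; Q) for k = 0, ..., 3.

Take the total order v_0 < v_1 < v_2 < v_3 < v_4 on the vertex set. Then K (dimension 3) consists of the simplices:

  0-simplices (5): [v_0], [v_1], [v_2], [v_3], [v_4]
  1-simplices (10): [v_0,v_1], [v_0,v_2], [v_0,v_3], [v_0,v_4], [v_1,v_2], [v_1,v_3], [v_1,v_4], [v_2,v_3], [v_2,v_4], [v_3,v_4]
  2-simplices (10): [v_0,v_1,v_2], [v_0,v_1,v_3], [v_0,v_1,v_4], [v_0,v_2,v_3], [v_0,v_2,v_4], [v_0,v_3,v_4], [v_1,v_2,v_3], [v_1,v_2,v_4], [v_1,v_3,v_4], [v_2,v_3,v_4]
  3-simplices (5): [v_0,v_1,v_2,v_3], [v_0,v_1,v_2,v_4], [v_0,v_1,v_3,v_4], [v_0,v_2,v_3,v_4], [v_1,v_2,v_3,v_4]

giving chain groups C_0 ≅ Z^5, C_1 ≅ Z^10, C_2 ≅ Z^10, C_3 ≅ Z^5.

∂_1: C_1 → C_0 maps an edge to its endpoints' difference, ∂[p,q] = q − p. For instance
  ∂[v_1,v_3] = [v_3] − [v_1].
This gives a 5×10 integer matrix of rank 4; reducing to Smith normal form yields diagonal entries (1,1,1,1).

The boundary map ∂_2: C_2 → C_1 sends each 2-simplex [p,q,r] to [q,r] − [p,r] + [p,q]. For instance
  ∂[v_1,v_2,v_4] = [v_2,v_4] − [v_1,v_4] + [v_1,v_2],
  ∂[v_0,v_2,v_4] = [v_2,v_4] − [v_0,v_4] + [v_0,v_2].
As a 10×10 matrix over Z this has rank 6, with invariant factors (1,1,1,1,1,1).

The boundary map ∂_3: C_3 → C_2 sends each 3-simplex σ to the alternating sum Σ_i (−1)^i (σ with its i-th vertex removed). For instance
  ∂[v_1,v_2,v_3,v_4] = [v_2,v_3,v_4] − [v_1,v_3,v_4] + [v_1,v_2,v_4] − [v_1,v_2,v_3],
  ∂[v_0,v_1,v_3,v_4] = [v_1,v_3,v_4] − [v_0,v_3,v_4] + [v_0,v_1,v_4] − [v_0,v_1,v_3].
This gives a 10×5 integer matrix of rank 4; reducing to Smith normal form yields diagonal entries (1,1,1,1).

Reading off H_k = ker ∂_k / im ∂_{k+1}:

  H_0: rank C_0 − rank ∂_1 = 5 − 4 = 1, and the invariant factors of ∂_1 are all 1, so H_0 ≅ Z.
  H_1: rank ker ∂_1 − rank ∂_2 = (10 − 4) − 6 = 0, and the invariant factors of ∂_2 are all 1, so H_1 ≅ 0.
  H_2: rank ker ∂_2 − rank ∂_3 = (10 − 6) − 4 = 0, and the invariant factors of ∂_3 are all 1, so H_2 ≅ 0.
  H_3: rank ker ∂_3 − rank ∂_4 = (5 − 4) − 0 = 1, and there is no ∂_4, so H_3 ≅ Z.

As a check, the Euler characteristic is 5 − 10 + 10 − 5 = 0, which agrees with 1 − 0 + 0 − 1 = 0.
(K is a triangulation of the 3-sphere S^3.)

Hence the Betti numbers are b_0 = 1, b_1 = 0, b_2 = 0, b_3 = 1.

b_0 = 1, b_1 = 0, b_2 = 0, b_3 = 1.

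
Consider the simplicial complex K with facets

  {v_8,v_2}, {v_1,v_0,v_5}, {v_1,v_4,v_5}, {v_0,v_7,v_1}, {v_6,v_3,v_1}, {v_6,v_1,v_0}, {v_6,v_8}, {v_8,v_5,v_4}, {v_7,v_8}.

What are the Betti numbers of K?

b_0 = 1, b_1 = 2, b_2 = 0.

Order the vertices as v_0 < v_1 < v_2 < v_3 < v_4 < v_5 < v_6 < v_7 < v_8. Listing each simplex with vertices in this order, K has dimension 2 with simplices:

  0-simplices (9): [v_0], [v_1], [v_2], [v_3], [v_4], [v_5], [v_6], [v_7], [v_8]
  1-simplices (16): (16 of them)
  2-simplices (6): [v_0,v_1,v_5], [v_0,v_1,v_6], [v_0,v_1,v_7], [v_1,v_3,v_6], [v_1,v_4,v_5], [v_4,v_5,v_8]

giving chain groups C_0 ≅ Z^9, C_1 ≅ Z^16, C_2 ≅ Z^6.

Boundary ∂_1: C_1 → C_0 maps an edge to its endpoints' difference, ∂[p,q] = q − p.
The resulting 9×16 matrix has rank 8, and its Smith normal form has invariant factors (1,1,1,1,1,1,1,1).

The boundary map ∂_2: C_2 → C_1 maps a triangle to the signed sum of its edges. For instance
  ∂[v_0,v_1,v_6] = [v_1,v_6] − [v_0,v_6] + [v_0,v_1],
  ∂[v_4,v_5,v_8] = [v_5,v_8] − [v_4,v_8] + [v_4,v_5].
This gives a 16×6 integer matrix of rank 6; reducing to Smith normal form yields diagonal entries (1,1,1,1,1,1).

Computing H_k = (kernel of ∂_k) / (image of ∂_{k+1}):

  H_0: rank C_0 − rank ∂_1 = 9 − 8 = 1, and the invariant factors of ∂_1 are all 1, so H_0 ≅ Z.
  H_1: rank ker ∂_1 − rank ∂_2 = (16 − 8) − 6 = 2, and the invariant factors of ∂_2 are all 1, so H_1 ≅ Z^2.
  H_2: rank ker ∂_2 − rank ∂_3 = (6 − 6) − 0 = 0, and there is no ∂_3, so H_2 ≅ 0.

Hence the Betti numbers are b_0 = 1, b_1 = 2, b_2 = 0.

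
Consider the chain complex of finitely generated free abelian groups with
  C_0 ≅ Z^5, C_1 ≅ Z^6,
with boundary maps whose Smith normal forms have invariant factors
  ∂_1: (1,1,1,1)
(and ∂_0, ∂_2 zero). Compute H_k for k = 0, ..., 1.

H_0: b_0 = 5 − 0 − 4 = 1; torsion from ∂_1 factors > 1: none. So H_0 = Z.
H_1: b_1 = 6 − 4 − 0 = 2; torsion from ∂_2 factors > 1: none. So H_1 = Z^2.

H_0 = Z,  H_1 = Z^2.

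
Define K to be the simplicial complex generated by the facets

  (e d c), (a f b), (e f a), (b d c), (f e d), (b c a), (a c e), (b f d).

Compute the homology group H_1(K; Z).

Order the vertices as a < b < c < d < e < f. Listing each simplex with vertices in this order, K has dimension 2 with simplices:

  0-simplices (6): a, b, c, d, e, f
  1-simplices (12): ab, ac, ae, af, bc, bd, bf, cd, ce, de, df, ef
  2-simplices (8): abc, abf, ace, aef, bcd, bdf, cde, def

Hence C_0 ≅ Z^6, C_1 ≅ Z^12, C_2 ≅ Z^8.

Boundary ∂_1: C_1 → C_0 sends each edge [p,q] (with p < q) to q − p.
The resulting 6×12 matrix has rank 5, and its Smith normal form has invariant factors (1,1,1,1,1).

Boundary ∂_2: C_2 → C_1 maps a triangle to the signed sum of its edges. For instance
  ∂abf = bf − af + ab,
  ∂abc = bc − ac + ab.
This gives a 12×8 integer matrix of rank 7; reducing to Smith normal form yields diagonal entries (1,1,1,1,1,1,1).

Now H_k = ker ∂_k / im ∂_{k+1}, so:

  H_1: rank ker ∂_1 − rank ∂_2 = (12 − 5) − 7 = 0, and the invariant factors of ∂_2 are all 1, so H_1 = 0.

H_1 ≅ 0.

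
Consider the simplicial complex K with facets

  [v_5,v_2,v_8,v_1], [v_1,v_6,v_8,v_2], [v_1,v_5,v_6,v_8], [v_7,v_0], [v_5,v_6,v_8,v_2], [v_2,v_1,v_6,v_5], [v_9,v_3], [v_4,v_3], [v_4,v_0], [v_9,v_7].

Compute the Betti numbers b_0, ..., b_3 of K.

b_0 = 2, b_1 = 1, b_2 = 0, b_3 = 1.

We work with the vertex ordering v_0 < v_1 < v_2 < v_3 < v_4 < v_5 < v_6 < v_7 < v_8 < v_9. The simplices of K, each written with vertices in increasing order, are:

  0-simplices (10): [v_0], [v_1], [v_2], [v_3], [v_4], [v_5], [v_6], [v_7], [v_8], [v_9]
  1-simplices (15): (15 of them)
  2-simplices (10): [v_1,v_2,v_5], [v_1,v_2,v_6], [v_1,v_2,v_8], [v_1,v_5,v_6], [v_1,v_5,v_8], [v_1,v_6,v_8], [v_2,v_5,v_6], [v_2,v_5,v_8], [v_2,v_6,v_8], [v_5,v_6,v_8]
  3-simplices (5): [v_1,v_2,v_5,v_6], [v_1,v_2,v_5,v_8], [v_1,v_2,v_6,v_8], [v_1,v_5,v_6,v_8], [v_2,v_5,v_6,v_8]

so the chain groups are C_0 ≅ Z^10, C_1 ≅ Z^15, C_2 ≅ Z^10, C_3 ≅ Z^5.

The boundary map ∂_1: C_1 → C_0 is given by ∂[p,q] = [q] − [p].
The resulting 10×15 matrix has rank 8, and its Smith normal form has invariant factors (1,1,1,1,1,1,1,1).

The boundary map ∂_2: C_2 → C_1 acts by ∂[p,q,r] = [q,r] − [p,r] + [p,q]. For instance
  ∂[v_1,v_5,v_8] = [v_5,v_8] − [v_1,v_8] + [v_1,v_5],
  ∂[v_1,v_2,v_5] = [v_2,v_5] − [v_1,v_5] + [v_1,v_2].
The 15×10 boundary matrix has rank 6 and Smith normal form diag(1,1,1,1,1,1).

Boundary ∂_3: C_3 → C_2 sends each 3-simplex σ to the alternating sum Σ_i (−1)^i (σ with its i-th vertex removed). For instance
  ∂[v_2,v_5,v_6,v_8] = [v_5,v_6,v_8] − [v_2,v_6,v_8] + [v_2,v_5,v_8] − [v_2,v_5,v_6],
  ∂[v_1,v_2,v_5,v_8] = [v_2,v_5,v_8] − [v_1,v_5,v_8] + [v_1,v_2,v_8] − [v_1,v_2,v_5].
The 10×5 boundary matrix has rank 4 and Smith normal form diag(1,1,1,1).

From H_k ≅ ker(∂_k) / im(∂_{k+1}) we obtain:

  H_0: rank C_0 − rank ∂_1 = 10 − 8 = 2, and the invariant factors of ∂_1 are all 1, so H_0 = Z^2.
  H_1: rank ker ∂_1 − rank ∂_2 = (15 − 8) − 6 = 1, and the invariant factors of ∂_2 are all 1, so H_1 = Z.
  H_2: rank ker ∂_2 − rank ∂_3 = (10 − 6) − 4 = 0, and the invariant factors of ∂_3 are all 1, so H_2 = 0.
  H_3: rank ker ∂_3 − rank ∂_4 = (5 − 4) − 0 = 1, and there is no ∂_4, so H_3 = Z.

Hence the Betti numbers are b_0 = 2, b_1 = 1, b_2 = 0, b_3 = 1.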